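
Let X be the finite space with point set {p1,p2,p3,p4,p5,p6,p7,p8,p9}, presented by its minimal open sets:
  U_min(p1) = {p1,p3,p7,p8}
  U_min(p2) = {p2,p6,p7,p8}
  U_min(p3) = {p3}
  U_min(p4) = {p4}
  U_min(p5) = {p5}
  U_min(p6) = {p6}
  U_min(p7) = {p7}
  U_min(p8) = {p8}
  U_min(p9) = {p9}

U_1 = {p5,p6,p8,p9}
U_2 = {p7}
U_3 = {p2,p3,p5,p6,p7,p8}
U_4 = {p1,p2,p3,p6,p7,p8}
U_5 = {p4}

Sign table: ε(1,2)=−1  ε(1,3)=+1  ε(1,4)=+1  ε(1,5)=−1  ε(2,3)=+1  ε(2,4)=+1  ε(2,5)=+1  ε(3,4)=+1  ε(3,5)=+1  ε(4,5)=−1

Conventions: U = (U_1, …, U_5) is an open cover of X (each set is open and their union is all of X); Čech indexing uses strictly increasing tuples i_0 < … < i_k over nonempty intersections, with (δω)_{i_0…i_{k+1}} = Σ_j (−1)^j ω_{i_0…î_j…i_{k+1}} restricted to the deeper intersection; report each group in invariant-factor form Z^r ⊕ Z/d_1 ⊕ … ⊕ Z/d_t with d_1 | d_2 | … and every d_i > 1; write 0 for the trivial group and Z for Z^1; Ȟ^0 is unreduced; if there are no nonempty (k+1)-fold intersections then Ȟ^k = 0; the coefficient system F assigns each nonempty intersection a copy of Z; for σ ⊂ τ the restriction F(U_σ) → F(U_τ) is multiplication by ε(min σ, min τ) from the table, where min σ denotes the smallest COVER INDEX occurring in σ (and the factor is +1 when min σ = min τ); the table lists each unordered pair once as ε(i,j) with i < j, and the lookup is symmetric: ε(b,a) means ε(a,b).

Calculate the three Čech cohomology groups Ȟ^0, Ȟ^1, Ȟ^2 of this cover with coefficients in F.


Ȟ^0 ≅ Z^2; Ȟ^1 ≅ 0; Ȟ^2 ≅ 0

intersection data:
  U13={p5,p6,p8} U14={p6,p8} U23={p7} U24={p7} U34={p2,p3,p6,p7,p8}
  U134={p6,p8} U234={p7}
C dims 5,5,2; δ0: rk 3, SNF 1^3; δ1: rk 2, SNF 1^2
Ȟ^0 = (5 − 3) − 0 = 2, so Ȟ^0 ≅ Z^2
Ȟ^1 = (5 − 2) − 3 = 0, so Ȟ^1 ≅ 0
Ȟ^2 = (2 − 0) − 2 = 0, so Ȟ^2 ≅ 0


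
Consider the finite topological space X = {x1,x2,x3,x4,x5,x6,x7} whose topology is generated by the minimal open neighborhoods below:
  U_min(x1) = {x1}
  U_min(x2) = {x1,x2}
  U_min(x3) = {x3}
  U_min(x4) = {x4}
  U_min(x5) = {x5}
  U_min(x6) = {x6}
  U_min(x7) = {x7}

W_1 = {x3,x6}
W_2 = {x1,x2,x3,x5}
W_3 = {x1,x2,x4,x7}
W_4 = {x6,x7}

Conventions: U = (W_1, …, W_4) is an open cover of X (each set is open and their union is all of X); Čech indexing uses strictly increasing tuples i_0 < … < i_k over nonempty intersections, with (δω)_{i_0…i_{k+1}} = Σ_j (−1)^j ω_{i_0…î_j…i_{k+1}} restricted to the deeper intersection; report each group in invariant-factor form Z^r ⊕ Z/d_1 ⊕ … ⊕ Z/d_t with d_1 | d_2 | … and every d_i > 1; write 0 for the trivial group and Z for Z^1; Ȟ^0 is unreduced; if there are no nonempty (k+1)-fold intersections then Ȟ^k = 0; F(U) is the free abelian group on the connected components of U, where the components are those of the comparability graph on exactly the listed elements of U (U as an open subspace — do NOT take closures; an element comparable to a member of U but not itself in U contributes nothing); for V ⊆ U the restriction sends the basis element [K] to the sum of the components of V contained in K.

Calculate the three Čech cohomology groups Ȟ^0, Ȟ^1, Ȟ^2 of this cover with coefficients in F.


intersection data:
  W12={x3} W14={x6} W23={x1,x2} W34={x7}
components per intersection:
  W1: {x3} {x6}
  W2: {x1,x2} {x3} {x5}
  W3: {x1,x2} {x4} {x7}
  W4: {x6} {x7}
  W12: {x3}
  W14: {x6}
  W23: {x1,x2}
  W34: {x7}
C dims 10,4; δ0: rk 4, SNF 1^4
Ȟ^0 = (10 − 4) − 0 = 6, so Ȟ^0 ≅ Z^6
Ȟ^1 = (4 − 0) − 4 = 0, so Ȟ^1 ≅ 0
Ȟ^2 = (0 − 0) − 0 = 0, so Ȟ^2 ≅ 0

Ȟ^0 ≅ Z^6; Ȟ^1 ≅ 0; Ȟ^2 ≅ 0


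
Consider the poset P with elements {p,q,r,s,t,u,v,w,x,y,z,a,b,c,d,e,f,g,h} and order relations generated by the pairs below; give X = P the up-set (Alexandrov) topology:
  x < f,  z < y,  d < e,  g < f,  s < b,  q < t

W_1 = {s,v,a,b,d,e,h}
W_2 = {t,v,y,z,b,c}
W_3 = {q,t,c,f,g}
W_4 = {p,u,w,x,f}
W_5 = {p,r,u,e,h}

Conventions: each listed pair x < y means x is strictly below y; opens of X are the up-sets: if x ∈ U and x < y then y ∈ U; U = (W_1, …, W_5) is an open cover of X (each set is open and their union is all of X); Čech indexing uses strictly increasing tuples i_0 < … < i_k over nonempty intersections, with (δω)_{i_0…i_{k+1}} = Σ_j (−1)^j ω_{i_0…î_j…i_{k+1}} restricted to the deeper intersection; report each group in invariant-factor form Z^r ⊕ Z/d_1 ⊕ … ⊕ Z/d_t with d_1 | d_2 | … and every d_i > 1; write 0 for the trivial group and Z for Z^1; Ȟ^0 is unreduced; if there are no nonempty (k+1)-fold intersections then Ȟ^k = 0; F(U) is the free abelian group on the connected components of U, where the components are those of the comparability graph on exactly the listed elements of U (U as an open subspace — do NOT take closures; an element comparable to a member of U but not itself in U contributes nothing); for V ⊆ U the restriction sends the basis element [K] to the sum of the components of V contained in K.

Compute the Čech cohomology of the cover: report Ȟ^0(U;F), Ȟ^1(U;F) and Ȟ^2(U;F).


Ȟ^0 ≅ Z^13; Ȟ^1 ≅ 0; Ȟ^2 ≅ 0

nonempty intersections:
  W12={v,b} W15={e,h} W23={t,c} W34={f} W45={p,u}
components per intersection:
  W1: {s,b} {v} {a} {d,e} {h}
  W2: {t} {v} {y,z} {b} {c}
  W3: {q,t} {c} {f,g}
  W4: {p} {u} {w} {x,f}
  W5: {p} {r} {u} {e} {h}
  W12: {v} {b}
  W15: {e} {h}
  W23: {t} {c}
  W34: {f}
  W45: {p} {u}
C dims 22,9; δ0: rk 9, SNF 1^9
Ȟ^0: (22−9)−0=13 ⇒ Z^13
Ȟ^1: (9−0)−9=0 ⇒ 0
Ȟ^2: (0−0)−0=0 ⇒ 0


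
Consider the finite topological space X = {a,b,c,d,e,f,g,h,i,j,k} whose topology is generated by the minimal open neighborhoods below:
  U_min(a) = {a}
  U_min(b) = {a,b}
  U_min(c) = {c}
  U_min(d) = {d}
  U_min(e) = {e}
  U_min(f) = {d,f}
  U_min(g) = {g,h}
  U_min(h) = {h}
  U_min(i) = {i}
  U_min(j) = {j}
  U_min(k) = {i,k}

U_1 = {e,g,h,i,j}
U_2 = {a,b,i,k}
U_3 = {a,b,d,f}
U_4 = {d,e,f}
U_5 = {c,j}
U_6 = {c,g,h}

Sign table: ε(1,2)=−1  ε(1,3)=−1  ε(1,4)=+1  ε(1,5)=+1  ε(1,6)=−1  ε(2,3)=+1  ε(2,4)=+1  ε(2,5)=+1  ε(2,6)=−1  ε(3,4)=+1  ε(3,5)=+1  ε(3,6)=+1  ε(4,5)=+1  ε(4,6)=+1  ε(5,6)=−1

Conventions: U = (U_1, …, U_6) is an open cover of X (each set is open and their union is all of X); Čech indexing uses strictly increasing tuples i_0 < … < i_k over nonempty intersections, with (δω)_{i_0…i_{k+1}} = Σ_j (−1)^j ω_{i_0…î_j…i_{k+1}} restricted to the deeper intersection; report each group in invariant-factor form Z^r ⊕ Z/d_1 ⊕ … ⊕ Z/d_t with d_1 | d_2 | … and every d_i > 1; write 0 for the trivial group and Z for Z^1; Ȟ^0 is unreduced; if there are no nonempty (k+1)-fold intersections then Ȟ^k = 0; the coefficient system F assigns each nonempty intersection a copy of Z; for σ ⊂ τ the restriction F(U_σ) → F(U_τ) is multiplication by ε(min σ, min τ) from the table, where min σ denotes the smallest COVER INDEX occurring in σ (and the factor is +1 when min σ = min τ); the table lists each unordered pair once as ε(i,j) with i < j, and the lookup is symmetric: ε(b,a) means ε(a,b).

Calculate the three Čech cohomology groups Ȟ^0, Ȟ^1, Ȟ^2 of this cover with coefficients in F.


intersection data:
  U12={i} U14={e} U15={j} U16={g,h} U23={a,b} U34={d,f} U56={c}
C dims 6,7; δ0: rk 6, SNF 1^5·2
Ȟ^0 = (6 − 6) − 0 = 0, so Ȟ^0 ≅ 0
Ȟ^1 = (7 − 0) − 6 = 1 plus torsion [2], so Ȟ^1 ≅ Z ⊕ Z/2
Ȟ^2 = (0 − 0) − 0 = 0, so Ȟ^2 ≅ 0

Ȟ^0 ≅ 0; Ȟ^1 ≅ Z ⊕ Z/2; Ȟ^2 ≅ 0


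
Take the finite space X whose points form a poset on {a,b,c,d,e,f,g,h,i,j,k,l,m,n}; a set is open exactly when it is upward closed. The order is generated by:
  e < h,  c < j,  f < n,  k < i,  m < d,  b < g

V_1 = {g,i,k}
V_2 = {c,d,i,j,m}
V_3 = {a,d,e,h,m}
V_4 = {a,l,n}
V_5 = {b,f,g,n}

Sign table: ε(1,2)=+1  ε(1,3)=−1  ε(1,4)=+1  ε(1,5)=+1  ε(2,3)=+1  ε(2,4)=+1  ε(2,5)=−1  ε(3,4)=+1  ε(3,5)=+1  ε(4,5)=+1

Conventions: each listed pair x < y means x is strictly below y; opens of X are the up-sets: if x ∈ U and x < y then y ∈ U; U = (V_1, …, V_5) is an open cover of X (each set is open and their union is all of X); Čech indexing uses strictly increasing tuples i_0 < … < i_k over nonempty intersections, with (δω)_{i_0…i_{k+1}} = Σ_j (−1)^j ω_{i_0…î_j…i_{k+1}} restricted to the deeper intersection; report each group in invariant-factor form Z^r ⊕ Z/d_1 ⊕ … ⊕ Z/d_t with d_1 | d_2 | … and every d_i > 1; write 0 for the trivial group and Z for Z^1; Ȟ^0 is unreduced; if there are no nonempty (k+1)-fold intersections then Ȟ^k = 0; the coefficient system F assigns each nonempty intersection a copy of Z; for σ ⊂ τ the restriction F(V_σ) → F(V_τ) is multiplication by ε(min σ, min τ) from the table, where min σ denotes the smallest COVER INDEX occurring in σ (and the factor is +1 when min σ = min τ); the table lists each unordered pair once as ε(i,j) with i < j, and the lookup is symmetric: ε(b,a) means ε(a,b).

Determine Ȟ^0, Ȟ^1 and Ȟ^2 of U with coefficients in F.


nerve of the cover:
  V12={i} V15={g} V23={d,m} V34={a} V45={n}
C dims 5,5; δ0: rk 4, SNF 1^4
Ȟ^0 = (5 − 4) − 0 = 1, so Ȟ^0 ≅ Z
Ȟ^1 = (5 − 0) − 4 = 1, so Ȟ^1 ≅ Z
Ȟ^2 = (0 − 0) − 0 = 0, so Ȟ^2 ≅ 0

Ȟ^0(U;F) ≅ Z,  Ȟ^1(U;F) ≅ Z,  Ȟ^2(U;F) ≅ 0


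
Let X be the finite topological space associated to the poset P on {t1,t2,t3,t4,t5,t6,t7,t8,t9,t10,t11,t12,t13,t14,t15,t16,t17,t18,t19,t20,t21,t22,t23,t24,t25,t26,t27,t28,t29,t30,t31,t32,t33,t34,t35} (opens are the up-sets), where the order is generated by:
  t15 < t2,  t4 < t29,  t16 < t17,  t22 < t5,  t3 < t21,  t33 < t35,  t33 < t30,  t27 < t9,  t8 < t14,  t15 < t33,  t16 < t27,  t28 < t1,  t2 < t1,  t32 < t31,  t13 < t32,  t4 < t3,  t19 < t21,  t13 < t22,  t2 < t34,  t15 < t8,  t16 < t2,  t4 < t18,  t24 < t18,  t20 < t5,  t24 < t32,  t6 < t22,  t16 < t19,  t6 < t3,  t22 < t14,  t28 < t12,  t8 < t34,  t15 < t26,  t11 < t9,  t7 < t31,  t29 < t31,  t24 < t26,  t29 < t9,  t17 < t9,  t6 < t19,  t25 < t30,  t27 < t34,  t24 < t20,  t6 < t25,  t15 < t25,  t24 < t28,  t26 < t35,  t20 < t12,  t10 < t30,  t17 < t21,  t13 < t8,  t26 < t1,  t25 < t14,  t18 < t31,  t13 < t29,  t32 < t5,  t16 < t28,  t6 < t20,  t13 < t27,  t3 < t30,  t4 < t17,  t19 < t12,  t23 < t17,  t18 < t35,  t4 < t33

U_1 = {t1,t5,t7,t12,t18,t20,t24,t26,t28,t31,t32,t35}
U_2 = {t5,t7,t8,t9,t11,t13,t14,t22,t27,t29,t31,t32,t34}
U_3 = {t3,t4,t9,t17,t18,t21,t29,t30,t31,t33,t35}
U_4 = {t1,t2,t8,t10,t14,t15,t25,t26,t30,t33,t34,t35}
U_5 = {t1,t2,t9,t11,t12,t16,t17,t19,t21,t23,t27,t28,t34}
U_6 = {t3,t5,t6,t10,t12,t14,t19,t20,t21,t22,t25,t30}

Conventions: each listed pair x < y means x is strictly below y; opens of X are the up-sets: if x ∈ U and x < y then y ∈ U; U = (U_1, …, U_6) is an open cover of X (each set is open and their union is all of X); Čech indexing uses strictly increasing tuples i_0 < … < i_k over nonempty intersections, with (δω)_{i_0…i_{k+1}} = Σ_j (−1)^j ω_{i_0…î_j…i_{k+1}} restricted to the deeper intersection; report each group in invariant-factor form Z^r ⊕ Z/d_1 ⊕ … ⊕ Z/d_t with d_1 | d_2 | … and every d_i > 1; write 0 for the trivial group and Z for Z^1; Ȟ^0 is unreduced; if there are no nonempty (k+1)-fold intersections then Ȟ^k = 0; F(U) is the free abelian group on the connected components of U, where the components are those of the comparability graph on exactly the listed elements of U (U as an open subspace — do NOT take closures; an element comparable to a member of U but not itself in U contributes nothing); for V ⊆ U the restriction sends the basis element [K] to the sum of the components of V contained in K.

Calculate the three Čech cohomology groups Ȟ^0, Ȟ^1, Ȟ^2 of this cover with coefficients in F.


Ȟ^0(U;F) ≅ Z, Ȟ^1(U;F) ≅ 0 and Ȟ^2(U;F) ≅ Z/2

intersection data:
  U12={t5,t7,t31,t32} U13={t18,t31,t35} U14={t1,t26,t35} U15={t1,t12,t28} U16={t5,t12,t20} U23={t9,t29,t31} U24={t8,t14,t34} U25={t9,t11,t27,t34} U26={t5,t14,t22} U34={t30,t33,t35} U35={t9,t17,t21} U36={t3,t21,t30} U45={t1,t2,t34} U46={t10,t14,t25,t30} U56={t12,t19,t21}
  U123={t31} U126={t5} U134={t35} U145={t1} U156={t12} U235={t9} U245={t34} U246={t14} U346={t30} U356={t21}
components per intersection:
  U1: {t1,t5,t7,t12,t18,t20,t24,t26,t28,t31,t32,t35}
  U2: {t5,t7,t8,t9,t11,t13,t14,t22,t27,t29,t31,t32,t34}
  U3: {t3,t4,t9,t17,t18,t21,t29,t30,t31,t33,t35}
  U4: {t1,t2,t8,t10,t14,t15,t25,t26,t30,t33,t34,t35}
  U5: {t1,t2,t9,t11,t12,t16,t17,t19,t21,t23,t27,t28,t34}
  U6: {t3,t5,t6,t10,t12,t14,t19,t20,t21,t22,t25,t30}
  U12: {t5,t7,t31,t32}
  U13: {t18,t31,t35}
  U14: {t1,t26,t35}
  U15: {t1,t12,t28}
  U16: {t5,t12,t20}
  U23: {t9,t29,t31}
  U24: {t8,t14,t34}
  U25: {t9,t11,t27,t34}
  U26: {t5,t14,t22}
  U34: {t30,t33,t35}
  U35: {t9,t17,t21}
  U36: {t3,t21,t30}
  U45: {t1,t2,t34}
  U46: {t10,t14,t25,t30}
  U56: {t12,t19,t21}
  U123: {t31}
  U126: {t5}
  U134: {t35}
  U145: {t1}
  U156: {t12}
  U235: {t9}
  U245: {t34}
  U246: {t14}
  U346: {t30}
  U356: {t21}
C dims 6,15,10; δ0: rk 5, SNF 1^5; δ1: rk 10, SNF 1^9·2
Ȟ^0 = (6 − 5) − 0 = 1, so Ȟ^0 ≅ Z
Ȟ^1 = (15 − 10) − 5 = 0, so Ȟ^1 ≅ 0
Ȟ^2 = (10 − 0) − 10 = 0 plus torsion [2], so Ȟ^2 ≅ Z/2


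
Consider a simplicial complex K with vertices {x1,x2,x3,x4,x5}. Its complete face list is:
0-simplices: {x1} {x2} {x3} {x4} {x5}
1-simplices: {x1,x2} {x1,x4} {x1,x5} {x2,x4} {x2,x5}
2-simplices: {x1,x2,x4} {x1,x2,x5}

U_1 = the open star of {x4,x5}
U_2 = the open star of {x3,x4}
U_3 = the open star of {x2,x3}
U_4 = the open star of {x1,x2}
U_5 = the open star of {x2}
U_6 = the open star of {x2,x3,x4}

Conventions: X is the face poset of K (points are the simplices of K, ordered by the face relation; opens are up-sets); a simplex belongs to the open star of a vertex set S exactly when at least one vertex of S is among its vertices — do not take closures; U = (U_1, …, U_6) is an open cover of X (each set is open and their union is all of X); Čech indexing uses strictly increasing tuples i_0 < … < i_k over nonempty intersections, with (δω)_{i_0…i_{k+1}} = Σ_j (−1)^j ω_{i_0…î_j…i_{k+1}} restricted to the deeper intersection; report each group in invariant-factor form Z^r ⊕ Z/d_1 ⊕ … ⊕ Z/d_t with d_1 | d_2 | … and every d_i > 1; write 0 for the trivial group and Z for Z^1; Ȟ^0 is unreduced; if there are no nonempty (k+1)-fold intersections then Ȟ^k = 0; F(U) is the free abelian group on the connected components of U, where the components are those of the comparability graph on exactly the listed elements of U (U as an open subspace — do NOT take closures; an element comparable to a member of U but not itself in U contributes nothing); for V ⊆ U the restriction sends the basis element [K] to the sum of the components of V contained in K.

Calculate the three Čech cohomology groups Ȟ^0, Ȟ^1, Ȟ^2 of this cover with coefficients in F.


Ȟ^0 = Z^2,  Ȟ^1 = 0,  Ȟ^2 = 0

nerve of the cover:
  U1={{x4},{x5},{x1,x4},{x1,x5},{x2,x4},{x2,x5},{x1,x2,x4},{x1,x2,x5}} U2={{x3},{x4},{x1,x4},{x2,x4},{x1,x2,x4}} U3={{x2},{x3},{x1,x2},{x2,x4},{x2,x5},{x1,x2,x4},{x1,x2,x5}} U4={{x1},{x2},{x1,x2},{x1,x4},{x1,x5},{x2,x4},{x2,x5},{x1,x2,x4},{x1,x2,x5}} U5={{x2},{x1,x2},{x2,x4},{x2,x5},{x1,x2,x4},{x1,x2,x5}} U6={{x2},{x3},{x4},{x1,x2},{x1,x4},{x2,x4},{x2,x5},{x1,x2,x4},{x1,x2,x5}}
  U12={{x4},{x1,x4},{x2,x4},{x1,x2,x4}} U13={{x2,x4},{x2,x5},{x1,x2,x4},{x1,x2,x5}} U14={{x1,x4},{x1,x5},{x2,x4},{x2,x5},{x1,x2,x4},{x1,x2,x5}} U15={{x2,x4},{x2,x5},{x1,x2,x4},{x1,x2,x5}} U16={{x4},{x1,x4},{x2,x4},{x2,x5},{x1,x2,x4},{x1,x2,x5}} U23={{x3},{x2,x4},{x1,x2,x4}} U24={{x1,x4},{x2,x4},{x1,x2,x4}} U25={{x2,x4},{x1,x2,x4}} U26={{x3},{x4},{x1,x4},{x2,x4},{x1,x2,x4}} U34={{x2},{x1,x2},{x2,x4},{x2,x5},{x1,x2,x4},{x1,x2,x5}} U35={{x2},{x1,x2},{x2,x4},{x2,x5},{x1,x2,x4},{x1,x2,x5}} U36={{x2},{x3},{x1,x2},{x2,x4},{x2,x5},{x1,x2,x4},{x1,x2,x5}} U45={{x2},{x1,x2},{x2,x4},{x2,x5},{x1,x2,x4},{x1,x2,x5}} U46={{x2},{x1,x2},{x1,x4},{x2,x4},{x2,x5},{x1,x2,x4},{x1,x2,x5}} U56={{x2},{x1,x2},{x2,x4},{x2,x5},{x1,x2,x4},{x1,x2,x5}}
  U123={{x2,x4},{x1,x2,x4}} U124={{x1,x4},{x2,x4},{x1,x2,x4}} U125={{x2,x4},{x1,x2,x4}} U126={{x4},{x1,x4},{x2,x4},{x1,x2,x4}} U134={{x2,x4},{x2,x5},{x1,x2,x4},{x1,x2,x5}} U135={{x2,x4},{x2,x5},{x1,x2,x4},{x1,x2,x5}} U136={{x2,x4},{x2,x5},{x1,x2,x4},{x1,x2,x5}} U145={{x2,x4},{x2,x5},{x1,x2,x4},{x1,x2,x5}} U146={{x1,x4},{x2,x4},{x2,x5},{x1,x2,x4},{x1,x2,x5}} U156={{x2,x4},{x2,x5},{x1,x2,x4},{x1,x2,x5}} U234={{x2,x4},{x1,x2,x4}} U235={{x2,x4},{x1,x2,x4}} U236={{x3},{x2,x4},{x1,x2,x4}} U245={{x2,x4},{x1,x2,x4}} U246={{x1,x4},{x2,x4},{x1,x2,x4}} U256={{x2,x4},{x1,x2,x4}} U345={{x2},{x1,x2},{x2,x4},{x2,x5},{x1,x2,x4},{x1,x2,x5}} U346={{x2},{x1,x2},{x2,x4},{x2,x5},{x1,x2,x4},{x1,x2,x5}} U356={{x2},{x1,x2},{x2,x4},{x2,x5},{x1,x2,x4},{x1,x2,x5}} U456={{x2},{x1,x2},{x2,x4},{x2,x5},{x1,x2,x4},{x1,x2,x5}}
  U1234={{x2,x4},{x1,x2,x4}} U1235={{x2,x4},{x1,x2,x4}} U1236={{x2,x4},{x1,x2,x4}} U1245={{x2,x4},{x1,x2,x4}} U1246={{x1,x4},{x2,x4},{x1,x2,x4}} U1256={{x2,x4},{x1,x2,x4}} U1345={{x2,x4},{x2,x5},{x1,x2,x4},{x1,x2,x5}} U1346={{x2,x4},{x2,x5},{x1,x2,x4},{x1,x2,x5}} U1356={{x2,x4},{x2,x5},{x1,x2,x4},{x1,x2,x5}} U1456={{x2,x4},{x2,x5},{x1,x2,x4},{x1,x2,x5}} U2345={{x2,x4},{x1,x2,x4}} U2346={{x2,x4},{x1,x2,x4}} U2356={{x2,x4},{x1,x2,x4}} U2456={{x2,x4},{x1,x2,x4}} U3456={{x2},{x1,x2},{x2,x4},{x2,x5},{x1,x2,x4},{x1,x2,x5}}
  U12345={{x2,x4},{x1,x2,x4}} U12346={{x2,x4},{x1,x2,x4}} U12356={{x2,x4},{x1,x2,x4}} U12456={{x2,x4},{x1,x2,x4}} U13456={{x2,x4},{x2,x5},{x1,x2,x4},{x1,x2,x5}} U23456={{x2,x4},{x1,x2,x4}}
  U123456={{x2,x4},{x1,x2,x4}}
components per intersection:
  U1: {{x4},{x1,x4},{x2,x4},{x1,x2,x4}} {{x5},{x1,x5},{x2,x5},{x1,x2,x5}}
  U2: {{x3}} {{x4},{x1,x4},{x2,x4},{x1,x2,x4}}
  U3: {{x2},{x1,x2},{x2,x4},{x2,x5},{x1,x2,x4},{x1,x2,x5}} {{x3}}
  U4: {{x1},{x2},{x1,x2},{x1,x4},{x1,x5},{x2,x4},{x2,x5},{x1,x2,x4},{x1,x2,x5}}
  U5: {{x2},{x1,x2},{x2,x4},{x2,x5},{x1,x2,x4},{x1,x2,x5}}
  U6: {{x2},{x4},{x1,x2},{x1,x4},{x2,x4},{x2,x5},{x1,x2,x4},{x1,x2,x5}} {{x3}}
  U12: {{x4},{x1,x4},{x2,x4},{x1,x2,x4}}
  U13: {{x2,x4},{x1,x2,x4}} {{x2,x5},{x1,x2,x5}}
  U14: {{x1,x4},{x2,x4},{x1,x2,x4}} {{x1,x5},{x2,x5},{x1,x2,x5}}
  U15: {{x2,x4},{x1,x2,x4}} {{x2,x5},{x1,x2,x5}}
  U16: {{x4},{x1,x4},{x2,x4},{x1,x2,x4}} {{x2,x5},{x1,x2,x5}}
  U23: {{x3}} {{x2,x4},{x1,x2,x4}}
  U24: {{x1,x4},{x2,x4},{x1,x2,x4}}
  U25: {{x2,x4},{x1,x2,x4}}
  U26: {{x3}} {{x4},{x1,x4},{x2,x4},{x1,x2,x4}}
  U34: {{x2},{x1,x2},{x2,x4},{x2,x5},{x1,x2,x4},{x1,x2,x5}}
  U35: {{x2},{x1,x2},{x2,x4},{x2,x5},{x1,x2,x4},{x1,x2,x5}}
  U36: {{x2},{x1,x2},{x2,x4},{x2,x5},{x1,x2,x4},{x1,x2,x5}} {{x3}}
  U45: {{x2},{x1,x2},{x2,x4},{x2,x5},{x1,x2,x4},{x1,x2,x5}}
  U46: {{x2},{x1,x2},{x1,x4},{x2,x4},{x2,x5},{x1,x2,x4},{x1,x2,x5}}
  U56: {{x2},{x1,x2},{x2,x4},{x2,x5},{x1,x2,x4},{x1,x2,x5}}
  U123: {{x2,x4},{x1,x2,x4}}
  U124: {{x1,x4},{x2,x4},{x1,x2,x4}}
  U125: {{x2,x4},{x1,x2,x4}}
  U126: {{x4},{x1,x4},{x2,x4},{x1,x2,x4}}
  U134: {{x2,x4},{x1,x2,x4}} {{x2,x5},{x1,x2,x5}}
  U135: {{x2,x4},{x1,x2,x4}} {{x2,x5},{x1,x2,x5}}
  U136: {{x2,x4},{x1,x2,x4}} {{x2,x5},{x1,x2,x5}}
  U145: {{x2,x4},{x1,x2,x4}} {{x2,x5},{x1,x2,x5}}
  U146: {{x1,x4},{x2,x4},{x1,x2,x4}} {{x2,x5},{x1,x2,x5}}
  U156: {{x2,x4},{x1,x2,x4}} {{x2,x5},{x1,x2,x5}}
  U234: {{x2,x4},{x1,x2,x4}}
  U235: {{x2,x4},{x1,x2,x4}}
  U236: {{x3}} {{x2,x4},{x1,x2,x4}}
  U245: {{x2,x4},{x1,x2,x4}}
  U246: {{x1,x4},{x2,x4},{x1,x2,x4}}
  U256: {{x2,x4},{x1,x2,x4}}
  U345: {{x2},{x1,x2},{x2,x4},{x2,x5},{x1,x2,x4},{x1,x2,x5}}
  U346: {{x2},{x1,x2},{x2,x4},{x2,x5},{x1,x2,x4},{x1,x2,x5}}
  U356: {{x2},{x1,x2},{x2,x4},{x2,x5},{x1,x2,x4},{x1,x2,x5}}
  U456: {{x2},{x1,x2},{x2,x4},{x2,x5},{x1,x2,x4},{x1,x2,x5}}
  U1234: {{x2,x4},{x1,x2,x4}}
  U1235: {{x2,x4},{x1,x2,x4}}
  U1236: {{x2,x4},{x1,x2,x4}}
  U1245: {{x2,x4},{x1,x2,x4}}
  U1246: {{x1,x4},{x2,x4},{x1,x2,x4}}
  U1256: {{x2,x4},{x1,x2,x4}}
  U1345: {{x2,x4},{x1,x2,x4}} {{x2,x5},{x1,x2,x5}}
  U1346: {{x2,x4},{x1,x2,x4}} {{x2,x5},{x1,x2,x5}}
  U1356: {{x2,x4},{x1,x2,x4}} {{x2,x5},{x1,x2,x5}}
  U1456: {{x2,x4},{x1,x2,x4}} {{x2,x5},{x1,x2,x5}}
  U2345: {{x2,x4},{x1,x2,x4}}
  U2346: {{x2,x4},{x1,x2,x4}}
  U2356: {{x2,x4},{x1,x2,x4}}
  U2456: {{x2,x4},{x1,x2,x4}}
  U3456: {{x2},{x1,x2},{x2,x4},{x2,x5},{x1,x2,x4},{x1,x2,x5}}
  U12345: {{x2,x4},{x1,x2,x4}}
  U12346: {{x2,x4},{x1,x2,x4}}
  U12356: {{x2,x4},{x1,x2,x4}}
  U12456: {{x2,x4},{x1,x2,x4}}
  U13456: {{x2,x4},{x1,x2,x4}} {{x2,x5},{x1,x2,x5}}
  U23456: {{x2,x4},{x1,x2,x4}}
  U123456: {{x2,x4},{x1,x2,x4}}
C dims 10,22,27,19; δ0: rk 8, SNF 1^8; δ1: rk 14, SNF 1^14; δ2: rk 13, SNF 1^13
Ȟ^0 = (10 − 8) − 0 = 2, so Ȟ^0 ≅ Z^2
Ȟ^1 = (22 − 14) − 8 = 0, so Ȟ^1 ≅ 0
Ȟ^2 = (27 − 13) − 14 = 0, so Ȟ^2 ≅ 0


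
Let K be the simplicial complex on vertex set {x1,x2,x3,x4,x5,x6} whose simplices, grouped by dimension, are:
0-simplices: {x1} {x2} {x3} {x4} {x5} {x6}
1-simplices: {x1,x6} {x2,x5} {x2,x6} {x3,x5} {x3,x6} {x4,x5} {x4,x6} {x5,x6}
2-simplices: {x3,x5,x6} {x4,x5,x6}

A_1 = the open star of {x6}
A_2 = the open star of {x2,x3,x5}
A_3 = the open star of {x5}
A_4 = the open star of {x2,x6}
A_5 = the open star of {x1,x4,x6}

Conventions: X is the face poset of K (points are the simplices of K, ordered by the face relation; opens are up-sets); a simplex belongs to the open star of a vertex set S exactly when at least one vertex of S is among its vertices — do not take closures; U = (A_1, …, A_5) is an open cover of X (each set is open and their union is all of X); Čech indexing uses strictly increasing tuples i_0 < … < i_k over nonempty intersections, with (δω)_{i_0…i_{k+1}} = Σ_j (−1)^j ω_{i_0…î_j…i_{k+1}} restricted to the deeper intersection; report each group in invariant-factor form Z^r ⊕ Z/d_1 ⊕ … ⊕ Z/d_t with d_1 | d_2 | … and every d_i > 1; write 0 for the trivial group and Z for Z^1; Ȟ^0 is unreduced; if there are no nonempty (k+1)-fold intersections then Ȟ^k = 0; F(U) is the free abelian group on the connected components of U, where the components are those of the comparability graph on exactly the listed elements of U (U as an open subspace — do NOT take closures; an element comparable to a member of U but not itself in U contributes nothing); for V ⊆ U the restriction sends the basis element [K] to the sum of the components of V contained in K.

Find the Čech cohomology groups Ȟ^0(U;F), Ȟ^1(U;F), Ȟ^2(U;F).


Ȟ^0 ≅ Z, Ȟ^1 ≅ Z and Ȟ^2 ≅ 0

intersection data:
  A1={{x6},{x1,x6},{x2,x6},{x3,x6},{x4,x6},{x5,x6},{x3,x5,x6},{x4,x5,x6}} A2={{x2},{x3},{x5},{x2,x5},{x2,x6},{x3,x5},{x3,x6},{x4,x5},{x5,x6},{x3,x5,x6},{x4,x5,x6}} A3={{x5},{x2,x5},{x3,x5},{x4,x5},{x5,x6},{x3,x5,x6},{x4,x5,x6}} A4={{x2},{x6},{x1,x6},{x2,x5},{x2,x6},{x3,x6},{x4,x6},{x5,x6},{x3,x5,x6},{x4,x5,x6}} A5={{x1},{x4},{x6},{x1,x6},{x2,x6},{x3,x6},{x4,x5},{x4,x6},{x5,x6},{x3,x5,x6},{x4,x5,x6}}
  A12={{x2,x6},{x3,x6},{x5,x6},{x3,x5,x6},{x4,x5,x6}} A13={{x5,x6},{x3,x5,x6},{x4,x5,x6}} A14={{x6},{x1,x6},{x2,x6},{x3,x6},{x4,x6},{x5,x6},{x3,x5,x6},{x4,x5,x6}} A15={{x6},{x1,x6},{x2,x6},{x3,x6},{x4,x6},{x5,x6},{x3,x5,x6},{x4,x5,x6}} A23={{x5},{x2,x5},{x3,x5},{x4,x5},{x5,x6},{x3,x5,x6},{x4,x5,x6}} A24={{x2},{x2,x5},{x2,x6},{x3,x6},{x5,x6},{x3,x5,x6},{x4,x5,x6}} A25={{x2,x6},{x3,x6},{x4,x5},{x5,x6},{x3,x5,x6},{x4,x5,x6}} A34={{x2,x5},{x5,x6},{x3,x5,x6},{x4,x5,x6}} A35={{x4,x5},{x5,x6},{x3,x5,x6},{x4,x5,x6}} A45={{x6},{x1,x6},{x2,x6},{x3,x6},{x4,x6},{x5,x6},{x3,x5,x6},{x4,x5,x6}}
  A123={{x5,x6},{x3,x5,x6},{x4,x5,x6}} A124={{x2,x6},{x3,x6},{x5,x6},{x3,x5,x6},{x4,x5,x6}} A125={{x2,x6},{x3,x6},{x5,x6},{x3,x5,x6},{x4,x5,x6}} A134={{x5,x6},{x3,x5,x6},{x4,x5,x6}} A135={{x5,x6},{x3,x5,x6},{x4,x5,x6}} A145={{x6},{x1,x6},{x2,x6},{x3,x6},{x4,x6},{x5,x6},{x3,x5,x6},{x4,x5,x6}} A234={{x2,x5},{x5,x6},{x3,x5,x6},{x4,x5,x6}} A235={{x4,x5},{x5,x6},{x3,x5,x6},{x4,x5,x6}} A245={{x2,x6},{x3,x6},{x5,x6},{x3,x5,x6},{x4,x5,x6}} A345={{x5,x6},{x3,x5,x6},{x4,x5,x6}}
  A1234={{x5,x6},{x3,x5,x6},{x4,x5,x6}} A1235={{x5,x6},{x3,x5,x6},{x4,x5,x6}} A1245={{x2,x6},{x3,x6},{x5,x6},{x3,x5,x6},{x4,x5,x6}} A1345={{x5,x6},{x3,x5,x6},{x4,x5,x6}} A2345={{x5,x6},{x3,x5,x6},{x4,x5,x6}}
  A12345={{x5,x6},{x3,x5,x6},{x4,x5,x6}}
components per intersection:
  A1: {{x6},{x1,x6},{x2,x6},{x3,x6},{x4,x6},{x5,x6},{x3,x5,x6},{x4,x5,x6}}
  A2: {{x2},{x3},{x5},{x2,x5},{x2,x6},{x3,x5},{x3,x6},{x4,x5},{x5,x6},{x3,x5,x6},{x4,x5,x6}}
  A3: {{x5},{x2,x5},{x3,x5},{x4,x5},{x5,x6},{x3,x5,x6},{x4,x5,x6}}
  A4: {{x2},{x6},{x1,x6},{x2,x5},{x2,x6},{x3,x6},{x4,x6},{x5,x6},{x3,x5,x6},{x4,x5,x6}}
  A5: {{x1},{x4},{x6},{x1,x6},{x2,x6},{x3,x6},{x4,x5},{x4,x6},{x5,x6},{x3,x5,x6},{x4,x5,x6}}
  A12: {{x2,x6}} {{x3,x6},{x5,x6},{x3,x5,x6},{x4,x5,x6}}
  A13: {{x5,x6},{x3,x5,x6},{x4,x5,x6}}
  A14: {{x6},{x1,x6},{x2,x6},{x3,x6},{x4,x6},{x5,x6},{x3,x5,x6},{x4,x5,x6}}
  A15: {{x6},{x1,x6},{x2,x6},{x3,x6},{x4,x6},{x5,x6},{x3,x5,x6},{x4,x5,x6}}
  A23: {{x5},{x2,x5},{x3,x5},{x4,x5},{x5,x6},{x3,x5,x6},{x4,x5,x6}}
  A24: {{x2},{x2,x5},{x2,x6}} {{x3,x6},{x5,x6},{x3,x5,x6},{x4,x5,x6}}
  A25: {{x2,x6}} {{x3,x6},{x4,x5},{x5,x6},{x3,x5,x6},{x4,x5,x6}}
  A34: {{x2,x5}} {{x5,x6},{x3,x5,x6},{x4,x5,x6}}
  A35: {{x4,x5},{x5,x6},{x3,x5,x6},{x4,x5,x6}}
  A45: {{x6},{x1,x6},{x2,x6},{x3,x6},{x4,x6},{x5,x6},{x3,x5,x6},{x4,x5,x6}}
  A123: {{x5,x6},{x3,x5,x6},{x4,x5,x6}}
  A124: {{x2,x6}} {{x3,x6},{x5,x6},{x3,x5,x6},{x4,x5,x6}}
  A125: {{x2,x6}} {{x3,x6},{x5,x6},{x3,x5,x6},{x4,x5,x6}}
  A134: {{x5,x6},{x3,x5,x6},{x4,x5,x6}}
  A135: {{x5,x6},{x3,x5,x6},{x4,x5,x6}}
  A145: {{x6},{x1,x6},{x2,x6},{x3,x6},{x4,x6},{x5,x6},{x3,x5,x6},{x4,x5,x6}}
  A234: {{x2,x5}} {{x5,x6},{x3,x5,x6},{x4,x5,x6}}
  A235: {{x4,x5},{x5,x6},{x3,x5,x6},{x4,x5,x6}}
  A245: {{x2,x6}} {{x3,x6},{x5,x6},{x3,x5,x6},{x4,x5,x6}}
  A345: {{x5,x6},{x3,x5,x6},{x4,x5,x6}}
  A1234: {{x5,x6},{x3,x5,x6},{x4,x5,x6}}
  A1235: {{x5,x6},{x3,x5,x6},{x4,x5,x6}}
  A1245: {{x2,x6}} {{x3,x6},{x5,x6},{x3,x5,x6},{x4,x5,x6}}
  A1345: {{x5,x6},{x3,x5,x6},{x4,x5,x6}}
  A2345: {{x5,x6},{x3,x5,x6},{x4,x5,x6}}
  A12345: {{x5,x6},{x3,x5,x6},{x4,x5,x6}}
C dims 5,14,14,6; δ0: rk 4, SNF 1^4; δ1: rk 9, SNF 1^9; δ2: rk 5, SNF 1^5
Ȟ^0 = (5 − 4) − 0 = 1, so Ȟ^0 ≅ Z
Ȟ^1 = (14 − 9) − 4 = 1, so Ȟ^1 ≅ Z
Ȟ^2 = (14 − 5) − 9 = 0, so Ȟ^2 ≅ 0


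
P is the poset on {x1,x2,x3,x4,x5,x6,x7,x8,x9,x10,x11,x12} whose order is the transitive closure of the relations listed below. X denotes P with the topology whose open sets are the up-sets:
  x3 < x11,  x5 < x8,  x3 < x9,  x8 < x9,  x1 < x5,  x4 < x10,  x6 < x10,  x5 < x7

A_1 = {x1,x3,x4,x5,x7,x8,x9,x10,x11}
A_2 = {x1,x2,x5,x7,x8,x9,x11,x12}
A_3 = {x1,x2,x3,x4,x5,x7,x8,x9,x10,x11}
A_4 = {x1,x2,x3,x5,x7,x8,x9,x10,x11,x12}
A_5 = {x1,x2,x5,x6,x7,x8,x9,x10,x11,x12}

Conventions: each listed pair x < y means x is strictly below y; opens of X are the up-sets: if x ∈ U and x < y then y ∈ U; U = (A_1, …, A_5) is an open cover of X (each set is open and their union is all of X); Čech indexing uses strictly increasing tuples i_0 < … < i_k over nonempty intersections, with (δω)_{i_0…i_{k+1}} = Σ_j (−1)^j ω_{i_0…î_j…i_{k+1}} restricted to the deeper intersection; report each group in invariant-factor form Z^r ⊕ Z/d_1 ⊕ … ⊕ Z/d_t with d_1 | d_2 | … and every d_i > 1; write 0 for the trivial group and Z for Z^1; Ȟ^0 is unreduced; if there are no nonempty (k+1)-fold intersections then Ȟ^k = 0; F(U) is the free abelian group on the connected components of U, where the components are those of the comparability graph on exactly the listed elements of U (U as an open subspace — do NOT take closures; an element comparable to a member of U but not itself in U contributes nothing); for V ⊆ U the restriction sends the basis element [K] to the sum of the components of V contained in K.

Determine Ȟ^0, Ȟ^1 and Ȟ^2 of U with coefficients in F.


Ȟ^0 = Z^4; Ȟ^1 = 0; Ȟ^2 = 0

intersection data:
  A12={x1,x5,x7,x8,x9,x11} A13={x1,x3,x4,x5,x7,x8,x9,x10,x11} A14={x1,x3,x5,x7,x8,x9,x10,x11} A15={x1,x5,x7,x8,x9,x10,x11} A23={x1,x2,x5,x7,x8,x9,x11} A24={x1,x2,x5,x7,x8,x9,x11,x12} A25={x1,x2,x5,x7,x8,x9,x11,x12} A34={x1,x2,x3,x5,x7,x8,x9,x10,x11} A35={x1,x2,x5,x7,x8,x9,x10,x11} A45={x1,x2,x5,x7,x8,x9,x10,x11,x12}
  A123={x1,x5,x7,x8,x9,x11} A124={x1,x5,x7,x8,x9,x11} A125={x1,x5,x7,x8,x9,x11} A134={x1,x3,x5,x7,x8,x9,x10,x11} A135={x1,x5,x7,x8,x9,x10,x11} A145={x1,x5,x7,x8,x9,x10,x11} A234={x1,x2,x5,x7,x8,x9,x11} A235={x1,x2,x5,x7,x8,x9,x11} A245={x1,x2,x5,x7,x8,x9,x11,x12} A345={x1,x2,x5,x7,x8,x9,x10,x11}
  A1234={x1,x5,x7,x8,x9,x11} A1235={x1,x5,x7,x8,x9,x11} A1245={x1,x5,x7,x8,x9,x11} A1345={x1,x5,x7,x8,x9,x10,x11} A2345={x1,x2,x5,x7,x8,x9,x11}
  A12345={x1,x5,x7,x8,x9,x11}
components per intersection:
  A1: {x1,x3,x5,x7,x8,x9,x11} {x4,x10}
  A2: {x1,x5,x7,x8,x9} {x2} {x11} {x12}
  A3: {x1,x3,x5,x7,x8,x9,x11} {x2} {x4,x10}
  A4: {x1,x3,x5,x7,x8,x9,x11} {x2} {x10} {x12}
  A5: {x1,x5,x7,x8,x9} {x2} {x6,x10} {x11} {x12}
  A12: {x1,x5,x7,x8,x9} {x11}
  A13: {x1,x3,x5,x7,x8,x9,x11} {x4,x10}
  A14: {x1,x3,x5,x7,x8,x9,x11} {x10}
  A15: {x1,x5,x7,x8,x9} {x10} {x11}
  A23: {x1,x5,x7,x8,x9} {x2} {x11}
  A24: {x1,x5,x7,x8,x9} {x2} {x11} {x12}
  A25: {x1,x5,x7,x8,x9} {x2} {x11} {x12}
  A34: {x1,x3,x5,x7,x8,x9,x11} {x2} {x10}
  A35: {x1,x5,x7,x8,x9} {x2} {x10} {x11}
  A45: {x1,x5,x7,x8,x9} {x2} {x10} {x11} {x12}
  A123: {x1,x5,x7,x8,x9} {x11}
  A124: {x1,x5,x7,x8,x9} {x11}
  A125: {x1,x5,x7,x8,x9} {x11}
  A134: {x1,x3,x5,x7,x8,x9,x11} {x10}
  A135: {x1,x5,x7,x8,x9} {x10} {x11}
  A145: {x1,x5,x7,x8,x9} {x10} {x11}
  A234: {x1,x5,x7,x8,x9} {x2} {x11}
  A235: {x1,x5,x7,x8,x9} {x2} {x11}
  A245: {x1,x5,x7,x8,x9} {x2} {x11} {x12}
  A345: {x1,x5,x7,x8,x9} {x2} {x10} {x11}
  A1234: {x1,x5,x7,x8,x9} {x11}
  A1235: {x1,x5,x7,x8,x9} {x11}
  A1245: {x1,x5,x7,x8,x9} {x11}
  A1345: {x1,x5,x7,x8,x9} {x10} {x11}
  A2345: {x1,x5,x7,x8,x9} {x2} {x11}
  A12345: {x1,x5,x7,x8,x9} {x11}
C dims 18,32,28,12; δ0: rk 14, SNF 1^14; δ1: rk 18, SNF 1^18; δ2: rk 10, SNF 1^10
Ȟ^0 = (18 − 14) − 0 = 4, so Ȟ^0 ≅ Z^4
Ȟ^1 = (32 − 18) − 14 = 0, so Ȟ^1 ≅ 0
Ȟ^2 = (28 − 10) − 18 = 0, so Ȟ^2 ≅ 0


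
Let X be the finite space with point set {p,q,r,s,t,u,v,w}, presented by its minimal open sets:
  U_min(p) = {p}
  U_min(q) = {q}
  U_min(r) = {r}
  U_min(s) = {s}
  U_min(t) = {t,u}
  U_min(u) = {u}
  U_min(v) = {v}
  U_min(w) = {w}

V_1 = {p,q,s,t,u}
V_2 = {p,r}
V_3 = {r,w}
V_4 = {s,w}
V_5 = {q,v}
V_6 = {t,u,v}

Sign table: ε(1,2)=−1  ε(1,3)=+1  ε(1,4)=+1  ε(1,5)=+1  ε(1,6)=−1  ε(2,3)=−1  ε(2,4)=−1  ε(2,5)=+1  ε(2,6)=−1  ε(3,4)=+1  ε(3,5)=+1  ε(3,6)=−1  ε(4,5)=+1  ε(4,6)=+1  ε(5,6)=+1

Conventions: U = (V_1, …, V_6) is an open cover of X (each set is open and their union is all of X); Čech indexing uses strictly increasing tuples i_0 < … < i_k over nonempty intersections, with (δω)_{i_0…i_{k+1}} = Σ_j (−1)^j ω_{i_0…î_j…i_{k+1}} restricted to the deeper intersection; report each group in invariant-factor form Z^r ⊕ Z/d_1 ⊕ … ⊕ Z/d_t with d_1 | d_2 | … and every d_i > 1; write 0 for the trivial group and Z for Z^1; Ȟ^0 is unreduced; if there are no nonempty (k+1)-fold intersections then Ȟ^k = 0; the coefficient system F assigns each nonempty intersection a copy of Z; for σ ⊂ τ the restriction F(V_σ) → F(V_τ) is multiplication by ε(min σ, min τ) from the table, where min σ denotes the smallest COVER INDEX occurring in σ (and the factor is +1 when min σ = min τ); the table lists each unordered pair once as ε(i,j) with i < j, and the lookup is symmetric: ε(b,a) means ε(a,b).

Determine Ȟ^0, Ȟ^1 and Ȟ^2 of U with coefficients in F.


Ȟ^0 = 0,  Ȟ^1 = Z ⊕ Z/2,  Ȟ^2 = 0

nonempty intersections:
  V12={p} V14={s} V15={q} V16={t,u} V23={r} V34={w} V56={v}
C dims 6,7; δ0: rk 6, SNF 1^5·2
Ȟ^0: (6−6)−0=0 ⇒ 0
Ȟ^1: (7−0)−6=1 plus torsion [2] ⇒ Z ⊕ Z/2
Ȟ^2: (0−0)−0=0 ⇒ 0


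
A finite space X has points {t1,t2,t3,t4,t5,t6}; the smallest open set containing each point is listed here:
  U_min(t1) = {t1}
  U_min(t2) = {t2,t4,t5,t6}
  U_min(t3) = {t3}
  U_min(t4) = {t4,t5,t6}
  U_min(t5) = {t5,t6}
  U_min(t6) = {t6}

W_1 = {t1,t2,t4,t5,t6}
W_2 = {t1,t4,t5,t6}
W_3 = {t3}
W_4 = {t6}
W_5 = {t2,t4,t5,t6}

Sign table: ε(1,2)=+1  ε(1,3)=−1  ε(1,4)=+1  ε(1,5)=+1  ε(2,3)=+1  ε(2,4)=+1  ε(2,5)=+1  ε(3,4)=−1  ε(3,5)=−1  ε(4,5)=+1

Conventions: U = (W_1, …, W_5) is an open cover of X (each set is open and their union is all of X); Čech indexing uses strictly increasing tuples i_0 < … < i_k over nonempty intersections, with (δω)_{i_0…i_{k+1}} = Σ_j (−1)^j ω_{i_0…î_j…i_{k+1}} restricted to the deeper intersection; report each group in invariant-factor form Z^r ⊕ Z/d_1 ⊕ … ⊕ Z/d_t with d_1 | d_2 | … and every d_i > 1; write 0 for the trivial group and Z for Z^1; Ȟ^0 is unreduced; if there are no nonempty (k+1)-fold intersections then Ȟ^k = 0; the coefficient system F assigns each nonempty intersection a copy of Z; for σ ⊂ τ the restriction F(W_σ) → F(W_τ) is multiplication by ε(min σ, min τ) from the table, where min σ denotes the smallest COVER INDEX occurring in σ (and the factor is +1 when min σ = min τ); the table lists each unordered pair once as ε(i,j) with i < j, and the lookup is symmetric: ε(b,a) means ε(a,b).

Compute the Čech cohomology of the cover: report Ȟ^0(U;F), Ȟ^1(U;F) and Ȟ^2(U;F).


nerve simplices:
  W12={t1,t4,t5,t6} W14={t6} W15={t2,t4,t5,t6} W24={t6} W25={t4,t5,t6} W45={t6}
  W124={t6} W125={t4,t5,t6} W145={t6} W245={t6}
  W1245={t6}
C dims 5,6,4,1; δ0: rk 3, SNF 1^3; δ1: rk 3, SNF 1^3; δ2: rk 1, SNF 1^1
degree 0: 5−3−0 = 2 → Ȟ^0 ≅ Z^2
degree 1: 6−3−3 = 0 → Ȟ^1 ≅ 0
degree 2: 4−1−3 = 0 → Ȟ^2 ≅ 0

Ȟ^0(U;F) ≅ Z^2,  Ȟ^1(U;F) ≅ 0,  Ȟ^2(U;F) ≅ 0


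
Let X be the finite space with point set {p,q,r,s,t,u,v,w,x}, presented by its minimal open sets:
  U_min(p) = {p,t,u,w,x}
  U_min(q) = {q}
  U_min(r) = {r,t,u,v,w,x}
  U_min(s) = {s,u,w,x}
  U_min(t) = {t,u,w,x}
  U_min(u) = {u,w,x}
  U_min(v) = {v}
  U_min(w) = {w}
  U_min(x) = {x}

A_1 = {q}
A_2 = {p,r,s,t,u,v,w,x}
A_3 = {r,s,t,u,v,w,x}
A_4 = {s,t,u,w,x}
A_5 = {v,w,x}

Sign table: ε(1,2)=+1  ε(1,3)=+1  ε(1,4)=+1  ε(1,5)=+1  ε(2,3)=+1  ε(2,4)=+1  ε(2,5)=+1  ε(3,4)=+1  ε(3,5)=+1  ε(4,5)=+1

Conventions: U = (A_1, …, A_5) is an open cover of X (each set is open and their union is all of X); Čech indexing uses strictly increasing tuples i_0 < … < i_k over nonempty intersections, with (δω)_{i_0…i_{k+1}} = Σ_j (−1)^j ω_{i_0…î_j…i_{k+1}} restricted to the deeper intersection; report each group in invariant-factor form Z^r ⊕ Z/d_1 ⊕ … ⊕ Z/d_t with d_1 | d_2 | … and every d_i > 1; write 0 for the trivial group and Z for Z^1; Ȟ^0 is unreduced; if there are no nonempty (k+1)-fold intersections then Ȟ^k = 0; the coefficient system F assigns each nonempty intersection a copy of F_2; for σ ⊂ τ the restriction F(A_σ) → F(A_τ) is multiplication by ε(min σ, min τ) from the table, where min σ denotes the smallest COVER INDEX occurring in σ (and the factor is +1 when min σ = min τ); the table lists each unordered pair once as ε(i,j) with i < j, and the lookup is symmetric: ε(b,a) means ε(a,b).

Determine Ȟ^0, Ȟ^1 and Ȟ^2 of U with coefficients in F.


nerve of the cover:
  A23={r,s,t,u,v,w,x} A24={s,t,u,w,x} A25={v,w,x} A34={s,t,u,w,x} A35={v,w,x} A45={w,x}
  A234={s,t,u,w,x} A235={v,w,x} A245={w,x} A345={w,x}
  A2345={w,x}
C dims 5,6,4,1; δ0: rk_F2 3; δ1: rk_F2 3; δ2: rk_F2 1
Ȟ^0 = (5 − 3) − 0 = 2, so Ȟ^0 ≅ Z/2 ⊕ Z/2
Ȟ^1 = (6 − 3) − 3 = 0, so Ȟ^1 ≅ 0
Ȟ^2 = (4 − 1) − 3 = 0, so Ȟ^2 ≅ 0

Ȟ^0(U;F) ≅ Z/2 ⊕ Z/2,  Ȟ^1(U;F) ≅ 0,  Ȟ^2(U;F) ≅ 0


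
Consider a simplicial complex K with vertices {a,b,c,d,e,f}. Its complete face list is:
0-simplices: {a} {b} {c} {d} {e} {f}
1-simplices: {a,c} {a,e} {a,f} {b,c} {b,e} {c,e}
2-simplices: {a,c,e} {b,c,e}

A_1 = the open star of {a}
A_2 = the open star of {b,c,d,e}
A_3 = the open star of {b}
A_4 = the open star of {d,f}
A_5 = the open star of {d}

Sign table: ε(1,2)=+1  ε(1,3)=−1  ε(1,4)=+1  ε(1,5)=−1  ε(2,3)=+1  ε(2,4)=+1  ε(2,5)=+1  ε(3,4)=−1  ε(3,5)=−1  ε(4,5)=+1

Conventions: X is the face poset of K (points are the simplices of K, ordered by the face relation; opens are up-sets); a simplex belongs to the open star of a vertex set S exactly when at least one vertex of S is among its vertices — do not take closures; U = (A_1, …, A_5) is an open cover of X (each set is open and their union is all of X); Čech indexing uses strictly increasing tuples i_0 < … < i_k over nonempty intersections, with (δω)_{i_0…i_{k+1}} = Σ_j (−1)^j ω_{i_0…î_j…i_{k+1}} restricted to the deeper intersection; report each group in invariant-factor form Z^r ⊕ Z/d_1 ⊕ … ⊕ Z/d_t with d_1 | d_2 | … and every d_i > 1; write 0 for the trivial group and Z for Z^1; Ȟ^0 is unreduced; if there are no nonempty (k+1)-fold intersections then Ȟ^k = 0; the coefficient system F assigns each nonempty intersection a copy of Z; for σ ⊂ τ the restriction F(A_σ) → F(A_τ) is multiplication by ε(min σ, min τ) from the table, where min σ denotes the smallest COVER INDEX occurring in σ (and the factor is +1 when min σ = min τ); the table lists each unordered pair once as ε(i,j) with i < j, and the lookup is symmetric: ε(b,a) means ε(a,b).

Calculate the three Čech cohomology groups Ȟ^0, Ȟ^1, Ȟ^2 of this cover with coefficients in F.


Ȟ^0 ≅ Z; Ȟ^1 ≅ Z; Ȟ^2 ≅ 0

cover nerve:
  A1={{a},{a,c},{a,e},{a,f},{a,c,e}} A2={{b},{c},{d},{e},{a,c},{a,e},{b,c},{b,e},{c,e},{a,c,e},{b,c,e}} A3={{b},{b,c},{b,e},{b,c,e}} A4={{d},{f},{a,f}} A5={{d}}
  A12={{a,c},{a,e},{a,c,e}} A14={{a,f}} A23={{b},{b,c},{b,e},{b,c,e}} A24={{d}} A25={{d}} A45={{d}}
  A245={{d}}
C dims 5,6,1; δ0: rk 4, SNF 1^4; δ1: rk 1, SNF 1^1
Ȟ^0: (5−4)−0=1 ⇒ Z
Ȟ^1: (6−1)−4=1 ⇒ Z
Ȟ^2: (1−0)−1=0 ⇒ 0


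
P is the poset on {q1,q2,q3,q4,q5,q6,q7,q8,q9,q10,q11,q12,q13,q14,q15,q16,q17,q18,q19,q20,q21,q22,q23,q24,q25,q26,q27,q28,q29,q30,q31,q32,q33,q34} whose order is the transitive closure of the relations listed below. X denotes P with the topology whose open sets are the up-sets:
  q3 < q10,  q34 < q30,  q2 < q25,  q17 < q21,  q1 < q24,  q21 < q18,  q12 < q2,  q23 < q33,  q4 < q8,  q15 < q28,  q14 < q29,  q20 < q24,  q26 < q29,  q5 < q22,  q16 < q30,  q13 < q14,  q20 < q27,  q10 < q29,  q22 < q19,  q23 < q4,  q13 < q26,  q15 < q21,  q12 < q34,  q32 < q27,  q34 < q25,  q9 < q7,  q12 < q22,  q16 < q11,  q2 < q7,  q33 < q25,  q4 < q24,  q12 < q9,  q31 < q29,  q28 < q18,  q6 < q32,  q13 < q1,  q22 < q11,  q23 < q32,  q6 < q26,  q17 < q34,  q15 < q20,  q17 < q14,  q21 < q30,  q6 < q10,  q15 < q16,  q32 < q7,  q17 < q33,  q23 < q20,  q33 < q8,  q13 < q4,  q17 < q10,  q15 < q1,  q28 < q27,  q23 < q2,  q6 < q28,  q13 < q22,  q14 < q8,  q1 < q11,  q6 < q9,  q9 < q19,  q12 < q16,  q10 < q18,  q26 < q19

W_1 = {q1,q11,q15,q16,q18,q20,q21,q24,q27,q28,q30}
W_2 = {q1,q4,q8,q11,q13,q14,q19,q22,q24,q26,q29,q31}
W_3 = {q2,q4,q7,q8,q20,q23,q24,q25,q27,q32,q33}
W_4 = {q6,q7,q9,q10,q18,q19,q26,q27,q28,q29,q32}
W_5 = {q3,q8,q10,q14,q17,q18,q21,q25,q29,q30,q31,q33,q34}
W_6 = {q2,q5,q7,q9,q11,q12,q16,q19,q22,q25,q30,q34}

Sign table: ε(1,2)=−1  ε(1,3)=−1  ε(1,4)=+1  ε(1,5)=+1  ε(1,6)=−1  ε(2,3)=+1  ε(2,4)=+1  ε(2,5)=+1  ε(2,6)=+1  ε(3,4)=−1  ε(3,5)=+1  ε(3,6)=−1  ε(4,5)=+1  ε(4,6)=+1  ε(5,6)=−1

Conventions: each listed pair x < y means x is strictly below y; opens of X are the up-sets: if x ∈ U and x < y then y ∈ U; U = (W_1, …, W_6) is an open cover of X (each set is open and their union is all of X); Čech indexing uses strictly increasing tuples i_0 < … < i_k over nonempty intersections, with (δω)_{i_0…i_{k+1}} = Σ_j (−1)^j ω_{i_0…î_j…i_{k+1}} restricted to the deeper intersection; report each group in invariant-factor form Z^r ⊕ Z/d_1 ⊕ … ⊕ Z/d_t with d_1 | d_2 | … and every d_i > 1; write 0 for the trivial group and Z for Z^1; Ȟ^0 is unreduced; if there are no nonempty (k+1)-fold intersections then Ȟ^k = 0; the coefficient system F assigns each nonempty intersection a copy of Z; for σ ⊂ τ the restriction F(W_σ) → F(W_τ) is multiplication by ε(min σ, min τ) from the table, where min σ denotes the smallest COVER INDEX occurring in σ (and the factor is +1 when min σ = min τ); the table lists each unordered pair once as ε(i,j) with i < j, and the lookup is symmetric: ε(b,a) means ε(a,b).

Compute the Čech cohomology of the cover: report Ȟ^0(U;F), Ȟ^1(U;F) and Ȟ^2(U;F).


Ȟ^0(U;F) ≅ 0,  Ȟ^1(U;F) ≅ Z/2,  Ȟ^2(U;F) ≅ Z

intersection data:
  W12={q1,q11,q24} W13={q20,q24,q27} W14={q18,q27,q28} W15={q18,q21,q30} W16={q11,q16,q30} W23={q4,q8,q24} W24={q19,q26,q29} W25={q8,q14,q29,q31} W26={q11,q19,q22} W34={q7,q27,q32} W35={q8,q25,q33} W36={q2,q7,q25} W45={q10,q18,q29} W46={q7,q9,q19} W56={q25,q30,q34}
  W123={q24} W126={q11} W134={q27} W145={q18} W156={q30} W235={q8} W245={q29} W246={q19} W346={q7} W356={q25}
C dims 6,15,10; δ0: rk 6, SNF 1^5·2; δ1: rk 9, SNF 1^9
Ȟ^0 = (6 − 6) − 0 = 0, so Ȟ^0 ≅ 0
Ȟ^1 = (15 − 9) − 6 = 0 plus torsion [2], so Ȟ^1 ≅ Z/2
Ȟ^2 = (10 − 0) − 9 = 1, so Ȟ^2 ≅ Z
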